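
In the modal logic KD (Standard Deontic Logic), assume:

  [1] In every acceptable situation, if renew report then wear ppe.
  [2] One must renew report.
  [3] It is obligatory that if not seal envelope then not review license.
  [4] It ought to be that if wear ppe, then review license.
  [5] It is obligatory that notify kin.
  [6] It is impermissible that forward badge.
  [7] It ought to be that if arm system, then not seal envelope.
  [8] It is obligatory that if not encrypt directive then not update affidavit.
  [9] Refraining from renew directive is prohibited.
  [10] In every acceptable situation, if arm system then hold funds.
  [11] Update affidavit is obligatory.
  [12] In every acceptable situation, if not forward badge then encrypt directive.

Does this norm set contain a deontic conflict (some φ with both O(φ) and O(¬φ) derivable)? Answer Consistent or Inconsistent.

Consistent

Premise 8 is O(¬encrypt_directive → ¬update_affidavit), but O(¬encrypt_directive) is not derivable from the premises, so it does not yield O(¬update_affidavit).
So O(¬update_affidavit) is not derivable, and the apparent clash with O(update_affidavit) does not arise.
A world satisfying every obligation exists (e.g. arm_system=false, encrypt_directive=true, forward_badge=false, hold_funds=false, notify_kin=true, renew_directive=true, renew_report=true, review_license=true, seal_envelope=true, update_affidavit=true, wear_ppe=true); no atom is both obligatory and forbidden, so the set is consistent.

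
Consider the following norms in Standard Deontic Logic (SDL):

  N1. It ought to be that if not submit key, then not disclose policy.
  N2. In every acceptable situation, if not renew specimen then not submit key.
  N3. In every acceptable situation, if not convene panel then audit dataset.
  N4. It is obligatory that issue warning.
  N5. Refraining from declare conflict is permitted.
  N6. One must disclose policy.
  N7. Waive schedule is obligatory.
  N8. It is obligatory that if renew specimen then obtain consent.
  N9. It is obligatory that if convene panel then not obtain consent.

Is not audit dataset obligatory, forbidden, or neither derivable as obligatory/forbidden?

From premise 6 we have O(disclose_policy).
Premise 1 is O(¬submit_key → ¬disclose_policy); contrapositively O(disclose_policy → submit_key). Since O(disclose_policy) holds, K gives O(submit_key).
Premise 2, O(¬renew_specimen → ¬submit_key), contraposes to O(submit_key → renew_specimen); with O(submit_key) we get O(renew_specimen).
Premise 8 is O(renew_specimen → obtain_consent); since O(renew_specimen), deontic closure gives O(obtain_consent).
Premise 9, O(convene_panel → ¬obtain_consent), contraposes to O(obtain_consent → ¬convene_panel); with O(obtain_consent) we get O(¬convene_panel).
Premise 3 is O(¬convene_panel → audit_dataset); since O(¬convene_panel), deontic closure gives O(audit_dataset).
Premises 4, 5, 7 do not contribute to this derivation.
Thus O(audit_dataset), which is F(¬audit_dataset): ¬audit_dataset is forbidden.

Forbidden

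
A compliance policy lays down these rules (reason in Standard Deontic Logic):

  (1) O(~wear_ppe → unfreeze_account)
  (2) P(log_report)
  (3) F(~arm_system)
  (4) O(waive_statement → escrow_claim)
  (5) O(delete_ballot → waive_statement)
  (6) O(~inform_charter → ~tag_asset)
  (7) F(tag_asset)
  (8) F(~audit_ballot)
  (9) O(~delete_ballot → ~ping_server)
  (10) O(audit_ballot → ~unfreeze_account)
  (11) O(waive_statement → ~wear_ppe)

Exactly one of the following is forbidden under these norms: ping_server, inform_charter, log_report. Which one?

ping_server

F(~audit_ballot) at premise 8 means O(audit_ballot).
With premise 10, O(audit_ballot → ~unfreeze_account), the K-axiom yields O(~unfreeze_account).
Premise 1 is O(~wear_ppe → unfreeze_account); contrapositively O(~unfreeze_account → wear_ppe). Since O(~unfreeze_account) holds, K gives O(wear_ppe).
The contrapositive of premise 11 (O(waive_statement → ~wear_ppe)) is O(wear_ppe → ~waive_statement), and O(wear_ppe) is already established, so O(~waive_statement).
The contrapositive of premise 5 (O(delete_ballot → waive_statement)) is O(~waive_statement → ~delete_ballot), and O(~waive_statement) is already established, so O(~delete_ballot).
With premise 9, O(~delete_ballot → ~ping_server), the K-axiom yields O(~ping_server).
So O(~ping_server) holds, i.e. ping_server is forbidden. None of the other listed options is forbidden under the premises.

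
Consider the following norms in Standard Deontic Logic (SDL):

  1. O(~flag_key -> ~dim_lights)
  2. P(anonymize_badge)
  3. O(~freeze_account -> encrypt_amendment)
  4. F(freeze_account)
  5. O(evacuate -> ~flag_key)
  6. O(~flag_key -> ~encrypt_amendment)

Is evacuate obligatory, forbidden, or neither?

Forbidden

Premise 4, F(freeze_account), is equivalent to O(~freeze_account).
Premise 3 is O(~freeze_account -> encrypt_amendment); since O(~freeze_account), deontic closure gives O(encrypt_amendment).
Premise 6, O(~flag_key -> ~encrypt_amendment), contraposes to O(encrypt_amendment -> flag_key); with O(encrypt_amendment) we get O(flag_key).
Premise 5 is O(evacuate -> ~flag_key); contrapositively O(flag_key -> ~evacuate). Since O(flag_key) holds, K gives O(~evacuate).
Premises 1, 2 do not contribute to this derivation.
Thus O(~evacuate), which is F(evacuate): evacuate is forbidden.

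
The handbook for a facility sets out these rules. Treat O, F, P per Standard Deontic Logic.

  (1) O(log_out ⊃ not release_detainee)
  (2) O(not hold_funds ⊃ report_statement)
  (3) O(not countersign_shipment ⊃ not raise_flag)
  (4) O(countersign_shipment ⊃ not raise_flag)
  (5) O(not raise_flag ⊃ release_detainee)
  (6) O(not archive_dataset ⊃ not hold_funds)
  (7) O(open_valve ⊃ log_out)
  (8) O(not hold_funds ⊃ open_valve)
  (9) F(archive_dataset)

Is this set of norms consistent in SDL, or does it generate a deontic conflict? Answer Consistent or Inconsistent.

Inconsistent

By case analysis on not countersign_shipment: premise 3 gives O(not countersign_shipment ⊃ not raise_flag) and premise 4 gives O(countersign_shipment ⊃ not raise_flag), so O(not raise_flag) either way.
With premise 5, O(not raise_flag ⊃ release_detainee), the K-axiom yields O(release_detainee).
The contrapositive of premise 1 (O(log_out ⊃ not release_detainee)) is O(release_detainee ⊃ not log_out), and O(release_detainee) is already established, so O(not log_out).
Premise 7, O(open_valve ⊃ log_out), contraposes to O(not log_out ⊃ not open_valve); with O(not log_out) we get O(not open_valve).
The contrapositive of premise 8 (O(not hold_funds ⊃ open_valve)) is O(not open_valve ⊃ hold_funds), and O(not open_valve) is already established, so O(hold_funds).
The contrapositive of premise 6 (O(not archive_dataset ⊃ not hold_funds)) is O(hold_funds ⊃ archive_dataset), and O(hold_funds) is already established, so O(archive_dataset).
However, F(archive_dataset) at premise 9 amounts to O(not archive_dataset).
We now have both O(archive_dataset) and O(not archive_dataset) — archive_dataset is simultaneously obligatory and forbidden, violating the D-axiom.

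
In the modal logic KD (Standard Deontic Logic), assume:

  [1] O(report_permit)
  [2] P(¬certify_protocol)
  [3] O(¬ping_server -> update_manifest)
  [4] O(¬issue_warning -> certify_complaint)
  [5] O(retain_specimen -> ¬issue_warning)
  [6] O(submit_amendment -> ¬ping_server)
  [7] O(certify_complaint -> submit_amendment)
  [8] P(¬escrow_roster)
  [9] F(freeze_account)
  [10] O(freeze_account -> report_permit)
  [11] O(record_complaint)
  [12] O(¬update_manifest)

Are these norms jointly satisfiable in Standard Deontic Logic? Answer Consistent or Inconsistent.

Premise 10 is O(freeze_account -> report_permit); even if O(report_permit) held, inferring O(freeze_account) would be affirming the consequent — invalid.
So O(freeze_account) is not derivable, and the apparent clash with O(¬freeze_account) does not arise.
A world satisfying every obligation exists (e.g. certify_complaint=false, certify_protocol=false, escrow_roster=false, freeze_account=false, issue_warning=true, ping_server=true, record_complaint=true, report_permit=true, retain_specimen=false, submit_amendment=false, update_manifest=false); no atom is both obligatory and forbidden, so the set is consistent.

Consistent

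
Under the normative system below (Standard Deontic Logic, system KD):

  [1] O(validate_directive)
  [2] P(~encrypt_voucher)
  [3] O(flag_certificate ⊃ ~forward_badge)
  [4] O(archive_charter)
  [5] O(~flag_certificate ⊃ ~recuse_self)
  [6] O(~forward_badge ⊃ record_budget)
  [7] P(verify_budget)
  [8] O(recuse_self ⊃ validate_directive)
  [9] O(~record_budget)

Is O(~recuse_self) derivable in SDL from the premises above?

Premise 9 gives O(~record_budget).
Premise 6, O(~forward_badge ⊃ record_budget), contraposes to O(~record_budget ⊃ forward_badge); with O(~record_budget) we get O(forward_badge).
Premise 3, O(flag_certificate ⊃ ~forward_badge), contraposes to O(forward_badge ⊃ ~flag_certificate); with O(forward_badge) we get O(~flag_certificate).
Applying K to premise 5 (O(~flag_certificate ⊃ ~recuse_self)) and O(~flag_certificate) yields O(~recuse_self).
Premises 1, 2, 4, 7, 8 do not contribute to this derivation.
So O(~recuse_self) follows.

Yes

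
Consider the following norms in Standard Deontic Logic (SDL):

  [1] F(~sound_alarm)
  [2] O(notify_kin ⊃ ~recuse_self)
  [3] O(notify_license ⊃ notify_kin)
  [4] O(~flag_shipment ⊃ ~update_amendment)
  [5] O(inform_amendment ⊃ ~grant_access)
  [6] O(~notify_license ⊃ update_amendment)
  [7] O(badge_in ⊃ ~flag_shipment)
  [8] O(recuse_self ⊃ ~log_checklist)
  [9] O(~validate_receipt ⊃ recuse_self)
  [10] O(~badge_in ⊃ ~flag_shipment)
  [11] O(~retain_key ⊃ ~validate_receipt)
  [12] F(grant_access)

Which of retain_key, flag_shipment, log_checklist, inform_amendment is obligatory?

retain_key

Premises 10 and 7 are O(~badge_in ⊃ ~flag_shipment) and O(badge_in ⊃ ~flag_shipment); every ideal world satisfies ~badge_in or badge_in, so in either case ~flag_shipment holds — hence O(~flag_shipment).
From O(~flag_shipment) and premise 4, O(~flag_shipment ⊃ ~update_amendment), we obtain O(~update_amendment).
Premise 6 is O(~notify_license ⊃ update_amendment); contrapositively O(~update_amendment ⊃ notify_license). Since O(~update_amendment) holds, K gives O(notify_license).
From O(notify_license) and premise 3, O(notify_license ⊃ notify_kin), we obtain O(notify_kin).
Premise 2 is O(notify_kin ⊃ ~recuse_self); since O(notify_kin), deontic closure gives O(~recuse_self).
Premise 9, O(~validate_receipt ⊃ recuse_self), contraposes to O(~recuse_self ⊃ validate_receipt); with O(~recuse_self) we get O(validate_receipt).
The contrapositive of premise 11 (O(~retain_key ⊃ ~validate_receipt)) is O(validate_receipt ⊃ retain_key), and O(validate_receipt) is already established, so O(retain_key).
So O(retain_key) holds — retain_key is obligatory. None of the other listed options is made obligatory by any chain of premises.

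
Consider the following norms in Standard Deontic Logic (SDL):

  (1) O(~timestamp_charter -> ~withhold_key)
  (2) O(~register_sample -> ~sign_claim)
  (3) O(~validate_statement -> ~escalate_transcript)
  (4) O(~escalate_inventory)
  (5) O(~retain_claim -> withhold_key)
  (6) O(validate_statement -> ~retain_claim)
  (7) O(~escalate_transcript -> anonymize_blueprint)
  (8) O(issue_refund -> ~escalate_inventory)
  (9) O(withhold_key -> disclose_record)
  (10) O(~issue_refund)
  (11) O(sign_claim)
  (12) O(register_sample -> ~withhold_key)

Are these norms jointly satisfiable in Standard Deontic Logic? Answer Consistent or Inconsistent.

Premise 8 is O(issue_refund -> ~escalate_inventory); even if O(~escalate_inventory) held, inferring O(issue_refund) would be affirming the consequent — invalid.
So O(issue_refund) is not derivable, and the apparent clash with O(~issue_refund) does not arise.
A world satisfying every obligation exists (e.g. anonymize_blueprint=true, disclose_record=false, escalate_inventory=false, escalate_transcript=false, issue_refund=false, register_sample=true, retain_claim=true, sign_claim=true, timestamp_charter=false, validate_statement=false, withhold_key=false); no atom is both obligatory and forbidden, so the set is consistent.

Consistent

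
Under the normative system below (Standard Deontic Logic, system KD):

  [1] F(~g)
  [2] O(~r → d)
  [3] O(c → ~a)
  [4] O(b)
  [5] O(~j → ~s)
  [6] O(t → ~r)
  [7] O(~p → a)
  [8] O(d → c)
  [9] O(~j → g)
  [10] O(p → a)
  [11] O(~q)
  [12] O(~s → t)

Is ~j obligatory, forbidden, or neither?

Premises 7 and 10 cover both cases: O(~p → a) and O(p → a). Since ~p ∨ p is a tautology, O(a) follows.
Premise 3, O(c → ~a), contraposes to O(a → ~c); with O(a) we get O(~c).
The contrapositive of premise 8 (O(d → c)) is O(~c → ~d), and O(~c) is already established, so O(~d).
Premise 2, O(~r → d), contraposes to O(~d → r); with O(~d) we get O(r).
Premise 6, O(t → ~r), contraposes to O(r → ~t); with O(r) we get O(~t).
The contrapositive of premise 12 (O(~s → t)) is O(~t → s), and O(~t) is already established, so O(s).
Premise 5 is O(~j → ~s); contrapositively O(s → j). Since O(s) holds, K gives O(j).
Premises 1, 4, 9, 11 do not contribute to this derivation.
Thus O(j), which is F(~j): ~j is forbidden.

Forbidden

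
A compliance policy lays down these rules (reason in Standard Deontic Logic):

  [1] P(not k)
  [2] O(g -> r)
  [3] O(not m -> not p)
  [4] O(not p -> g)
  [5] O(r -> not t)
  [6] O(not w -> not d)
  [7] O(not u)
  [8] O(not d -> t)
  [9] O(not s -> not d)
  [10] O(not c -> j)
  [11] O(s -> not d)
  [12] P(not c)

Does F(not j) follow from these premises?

Premise 10 is O(not c -> j), but O(not c) is not derivable from the premises (the permission P(not c) asserts only not O(c), not O(not c)), so it does not yield O(j).
No other premise forces O(j). An ideal world satisfying every premise can still have not j true, so F(not j) is not derivable.

No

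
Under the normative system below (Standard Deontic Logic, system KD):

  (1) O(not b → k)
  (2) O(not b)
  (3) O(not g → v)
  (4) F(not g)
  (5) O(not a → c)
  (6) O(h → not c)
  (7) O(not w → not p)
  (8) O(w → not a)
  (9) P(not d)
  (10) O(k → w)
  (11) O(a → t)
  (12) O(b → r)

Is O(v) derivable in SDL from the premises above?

No

Premise 3 is O(not g → v), but O(not g) is not derivable from the premises, so it does not yield O(v).
No other premise forces O(v). An ideal world satisfying every premise can still have v false, so O(v) is not derivable.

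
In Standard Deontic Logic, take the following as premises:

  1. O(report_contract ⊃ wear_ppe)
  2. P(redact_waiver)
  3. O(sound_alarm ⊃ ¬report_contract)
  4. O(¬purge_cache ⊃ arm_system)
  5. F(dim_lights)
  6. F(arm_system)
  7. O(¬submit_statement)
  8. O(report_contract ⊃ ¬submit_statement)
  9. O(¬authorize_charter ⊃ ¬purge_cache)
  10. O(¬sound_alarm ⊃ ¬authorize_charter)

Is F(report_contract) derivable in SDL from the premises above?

Yes

Premise 6 is F(arm_system), i.e. O(¬arm_system).
The contrapositive of premise 4 (O(¬purge_cache ⊃ arm_system)) is O(¬arm_system ⊃ purge_cache), and O(¬arm_system) is already established, so O(purge_cache).
Premise 9, O(¬authorize_charter ⊃ ¬purge_cache), contraposes to O(purge_cache ⊃ authorize_charter); with O(purge_cache) we get O(authorize_charter).
Premise 10, O(¬sound_alarm ⊃ ¬authorize_charter), contraposes to O(authorize_charter ⊃ sound_alarm); with O(authorize_charter) we get O(sound_alarm).
Premise 3 is O(sound_alarm ⊃ ¬report_contract); since O(sound_alarm), deontic closure gives O(¬report_contract).
Premises 1, 2, 5, 7, 8 do not contribute to this derivation.
So O(¬report_contract) holds, i.e. F(report_contract). The claim follows.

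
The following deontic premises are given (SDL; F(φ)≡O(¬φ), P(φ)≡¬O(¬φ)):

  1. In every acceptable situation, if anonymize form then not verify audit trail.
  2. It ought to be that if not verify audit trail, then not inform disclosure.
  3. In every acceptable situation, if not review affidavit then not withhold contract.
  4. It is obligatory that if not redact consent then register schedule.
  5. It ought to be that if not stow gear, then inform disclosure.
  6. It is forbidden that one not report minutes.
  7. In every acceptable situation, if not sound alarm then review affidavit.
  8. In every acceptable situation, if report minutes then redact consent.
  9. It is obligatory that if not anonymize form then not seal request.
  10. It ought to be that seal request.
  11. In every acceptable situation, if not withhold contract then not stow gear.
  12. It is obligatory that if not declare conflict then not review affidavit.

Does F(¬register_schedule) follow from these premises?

No

Premise 4 is O(¬redact_consent → register_schedule), but O(¬redact_consent) is not derivable from the premises, so it does not yield O(register_schedule).
No other premise forces O(register_schedule). An ideal world satisfying every premise can still have ¬register_schedule true, so F(¬register_schedule) is not derivable.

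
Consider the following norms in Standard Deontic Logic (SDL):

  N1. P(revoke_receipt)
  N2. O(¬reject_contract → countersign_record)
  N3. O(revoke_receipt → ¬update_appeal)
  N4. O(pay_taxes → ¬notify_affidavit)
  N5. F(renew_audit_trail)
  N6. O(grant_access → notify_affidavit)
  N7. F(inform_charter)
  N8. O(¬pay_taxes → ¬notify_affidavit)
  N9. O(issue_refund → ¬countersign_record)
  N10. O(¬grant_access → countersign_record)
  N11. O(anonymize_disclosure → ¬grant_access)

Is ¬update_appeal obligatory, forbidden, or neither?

Neither

Premise 3 is O(revoke_receipt → ¬update_appeal), but O(revoke_receipt) is not derivable from the premises (the permission P(revoke_receipt) asserts only ¬O(¬revoke_receipt), not O(revoke_receipt)), so it does not yield O(¬update_appeal).
No premise or chain of K-axiom applications forces O(¬update_appeal), and none forces O(update_appeal). So ¬update_appeal is neither obligatory nor forbidden under these norms.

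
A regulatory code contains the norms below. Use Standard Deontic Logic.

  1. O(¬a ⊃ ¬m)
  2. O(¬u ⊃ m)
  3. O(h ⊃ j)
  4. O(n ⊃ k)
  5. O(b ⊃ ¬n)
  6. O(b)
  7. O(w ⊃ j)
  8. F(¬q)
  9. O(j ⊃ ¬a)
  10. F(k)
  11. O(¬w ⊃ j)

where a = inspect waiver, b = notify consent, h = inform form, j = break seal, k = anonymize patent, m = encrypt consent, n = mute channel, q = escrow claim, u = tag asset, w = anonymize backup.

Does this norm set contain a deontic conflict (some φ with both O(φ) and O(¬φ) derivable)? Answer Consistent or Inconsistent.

Premise 4 is O(n ⊃ k), but O(n) is not derivable from the premises, so it does not yield O(k).
So O(k) is not derivable, and the apparent clash with O(¬k) does not arise.
A world satisfying every obligation exists (e.g. a=false, b=true, h=false, j=true, k=false, m=false, n=false, q=true, u=true, w=false); no atom is both obligatory and forbidden, so the set is consistent.

Consistent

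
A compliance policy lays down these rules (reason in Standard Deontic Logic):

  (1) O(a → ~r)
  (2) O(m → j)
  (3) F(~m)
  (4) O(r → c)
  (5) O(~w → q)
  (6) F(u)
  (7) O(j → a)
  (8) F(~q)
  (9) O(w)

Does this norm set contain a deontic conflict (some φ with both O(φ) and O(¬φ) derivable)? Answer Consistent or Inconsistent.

Premise 5 is O(~w → q); even if O(q) held, inferring O(~w) would be affirming the consequent — invalid.
So O(~w) is not derivable, and the apparent clash with O(w) does not arise.
A world satisfying every obligation exists (e.g. a=true, c=false, j=true, m=true, q=true, r=false, u=false, w=true); no atom is both obligatory and forbidden, so the set is consistent.

Consistent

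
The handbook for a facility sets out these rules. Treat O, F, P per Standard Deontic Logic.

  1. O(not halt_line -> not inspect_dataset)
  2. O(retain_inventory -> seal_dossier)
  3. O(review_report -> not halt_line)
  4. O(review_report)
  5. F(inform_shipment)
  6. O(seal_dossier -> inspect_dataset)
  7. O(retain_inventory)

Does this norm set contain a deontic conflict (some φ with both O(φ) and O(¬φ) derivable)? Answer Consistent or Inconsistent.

Inconsistent

Premise 4 gives O(review_report).
Applying K to premise 3 (O(review_report -> not halt_line)) and O(review_report) yields O(not halt_line).
Premise 1 is O(not halt_line -> not inspect_dataset); since O(not halt_line), deontic closure gives O(not inspect_dataset).
Premise 6, O(seal_dossier -> inspect_dataset), contraposes to O(not inspect_dataset -> not seal_dossier); with O(not inspect_dataset) we get O(not seal_dossier).
The contrapositive of premise 2 (O(retain_inventory -> seal_dossier)) is O(not seal_dossier -> not retain_inventory), and O(not seal_dossier) is already established, so O(not retain_inventory).
Yet premise 7 states O(retain_inventory).
We now have both O(not retain_inventory) and O(retain_inventory) — retain_inventory is simultaneously obligatory and forbidden, violating the D-axiom.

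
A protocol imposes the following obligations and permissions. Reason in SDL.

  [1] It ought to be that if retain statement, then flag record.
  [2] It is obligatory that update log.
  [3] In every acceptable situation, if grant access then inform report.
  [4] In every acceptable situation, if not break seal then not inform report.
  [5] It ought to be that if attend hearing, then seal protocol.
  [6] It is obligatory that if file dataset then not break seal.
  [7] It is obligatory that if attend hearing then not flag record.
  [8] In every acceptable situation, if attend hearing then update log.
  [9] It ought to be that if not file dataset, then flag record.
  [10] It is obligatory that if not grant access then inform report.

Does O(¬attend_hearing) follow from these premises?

By case analysis on grant_access: premise 3 gives O(grant_access → inform_report) and premise 10 gives O(¬grant_access → inform_report), so O(inform_report) either way.
Premise 4 is O(¬break_seal → ¬inform_report); contrapositively O(inform_report → break_seal). Since O(inform_report) holds, K gives O(break_seal).
The contrapositive of premise 6 (O(file_dataset → ¬break_seal)) is O(break_seal → ¬file_dataset), and O(break_seal) is already established, so O(¬file_dataset).
Premise 9 is O(¬file_dataset → flag_record); since O(¬file_dataset), deontic closure gives O(flag_record).
Premise 7 is O(attend_hearing → ¬flag_record); contrapositively O(flag_record → ¬attend_hearing). Since O(flag_record) holds, K gives O(¬attend_hearing).
Premises 1, 2, 5, 8 do not contribute to this derivation.
So O(¬attend_hearing) follows.

Yes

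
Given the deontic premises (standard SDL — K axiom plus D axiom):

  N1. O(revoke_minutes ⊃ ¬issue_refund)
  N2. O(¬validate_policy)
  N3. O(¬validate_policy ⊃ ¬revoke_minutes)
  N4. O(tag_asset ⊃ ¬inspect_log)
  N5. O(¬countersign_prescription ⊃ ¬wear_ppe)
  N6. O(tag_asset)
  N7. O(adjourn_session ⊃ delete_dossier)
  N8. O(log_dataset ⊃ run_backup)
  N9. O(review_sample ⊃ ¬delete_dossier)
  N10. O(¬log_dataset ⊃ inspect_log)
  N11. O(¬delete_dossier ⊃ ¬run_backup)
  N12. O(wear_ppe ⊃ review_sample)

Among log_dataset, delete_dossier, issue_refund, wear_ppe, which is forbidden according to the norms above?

Premise 6 gives O(tag_asset).
With premise 4, O(tag_asset ⊃ ¬inspect_log), the K-axiom yields O(¬inspect_log).
Premise 10 is O(¬log_dataset ⊃ inspect_log); contrapositively O(¬inspect_log ⊃ log_dataset). Since O(¬inspect_log) holds, K gives O(log_dataset).
Premise 8 is O(log_dataset ⊃ run_backup); since O(log_dataset), deontic closure gives O(run_backup).
Premise 11 is O(¬delete_dossier ⊃ ¬run_backup); contrapositively O(run_backup ⊃ delete_dossier). Since O(run_backup) holds, K gives O(delete_dossier).
Premise 9 is O(review_sample ⊃ ¬delete_dossier); contrapositively O(delete_dossier ⊃ ¬review_sample). Since O(delete_dossier) holds, K gives O(¬review_sample).
Premise 12, O(wear_ppe ⊃ review_sample), contraposes to O(¬review_sample ⊃ ¬wear_ppe); with O(¬review_sample) we get O(¬wear_ppe).
So O(¬wear_ppe) holds, i.e. wear_ppe is forbidden. None of the other listed options is forbidden under the premises.

wear_ppe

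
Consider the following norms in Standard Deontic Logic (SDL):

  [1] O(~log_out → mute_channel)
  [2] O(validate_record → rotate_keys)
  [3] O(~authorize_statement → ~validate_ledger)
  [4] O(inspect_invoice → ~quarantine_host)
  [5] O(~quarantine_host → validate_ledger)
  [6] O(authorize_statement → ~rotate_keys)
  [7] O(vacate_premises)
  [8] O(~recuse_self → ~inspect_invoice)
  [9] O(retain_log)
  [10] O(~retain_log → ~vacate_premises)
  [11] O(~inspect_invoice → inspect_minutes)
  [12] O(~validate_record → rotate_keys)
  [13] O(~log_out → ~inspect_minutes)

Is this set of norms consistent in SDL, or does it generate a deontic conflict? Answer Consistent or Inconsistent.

Premise 10 is O(~retain_log → ~vacate_premises), but O(~retain_log) is not derivable from the premises, so it does not yield O(~vacate_premises).
So O(~vacate_premises) is not derivable, and the apparent clash with O(vacate_premises) does not arise.
A world satisfying every obligation exists (e.g. authorize_statement=false, inspect_invoice=false, inspect_minutes=true, log_out=true, mute_channel=false, quarantine_host=true, recuse_self=false, retain_log=true, rotate_keys=true, vacate_premises=true, validate_ledger=false, validate_record=false); no atom is both obligatory and forbidden, so the set is consistent.

Consistent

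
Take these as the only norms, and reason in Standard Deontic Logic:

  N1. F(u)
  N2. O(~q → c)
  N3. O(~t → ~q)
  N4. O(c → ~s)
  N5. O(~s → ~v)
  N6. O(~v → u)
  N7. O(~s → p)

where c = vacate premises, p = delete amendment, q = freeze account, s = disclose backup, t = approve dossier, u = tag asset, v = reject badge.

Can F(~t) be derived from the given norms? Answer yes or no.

Yes

F(u) at premise 1 means O(~u).
Premise 6, O(~v → u), contraposes to O(~u → v); with O(~u) we get O(v).
Premise 5, O(~s → ~v), contraposes to O(v → s); with O(v) we get O(s).
The contrapositive of premise 4 (O(c → ~s)) is O(s → ~c), and O(s) is already established, so O(~c).
Premise 2 is O(~q → c); contrapositively O(~c → q). Since O(~c) holds, K gives O(q).
Premise 3, O(~t → ~q), contraposes to O(q → t); with O(q) we get O(t).
Premise 7 does not contribute to this derivation.
So O(t) holds, i.e. F(~t). The claim follows.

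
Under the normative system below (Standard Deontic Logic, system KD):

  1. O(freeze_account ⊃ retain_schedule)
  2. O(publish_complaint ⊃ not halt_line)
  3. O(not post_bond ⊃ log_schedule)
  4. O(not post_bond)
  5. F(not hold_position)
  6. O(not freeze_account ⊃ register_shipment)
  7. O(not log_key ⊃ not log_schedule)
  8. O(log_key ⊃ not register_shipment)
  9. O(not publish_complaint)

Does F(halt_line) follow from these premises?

Premise 2 is O(publish_complaint ⊃ not halt_line), but O(publish_complaint) is not derivable from the premises, so it does not yield O(not halt_line).
No other premise forces O(not halt_line). An ideal world satisfying every premise can still have halt_line true, so F(halt_line) is not derivable.

No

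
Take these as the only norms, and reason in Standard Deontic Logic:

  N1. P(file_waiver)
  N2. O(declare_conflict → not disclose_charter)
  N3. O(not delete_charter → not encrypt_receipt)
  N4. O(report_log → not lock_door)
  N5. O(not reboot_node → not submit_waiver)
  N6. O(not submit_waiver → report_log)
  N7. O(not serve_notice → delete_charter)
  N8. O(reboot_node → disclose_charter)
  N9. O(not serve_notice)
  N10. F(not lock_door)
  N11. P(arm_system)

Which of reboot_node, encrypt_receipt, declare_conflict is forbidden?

Premise 10 is F(not lock_door), i.e. O(lock_door).
Premise 4 is O(report_log → not lock_door); contrapositively O(lock_door → not report_log). Since O(lock_door) holds, K gives O(not report_log).
The contrapositive of premise 6 (O(not submit_waiver → report_log)) is O(not report_log → submit_waiver), and O(not report_log) is already established, so O(submit_waiver).
The contrapositive of premise 5 (O(not reboot_node → not submit_waiver)) is O(submit_waiver → reboot_node), and O(submit_waiver) is already established, so O(reboot_node).
With premise 8, O(reboot_node → disclose_charter), the K-axiom yields O(disclose_charter).
The contrapositive of premise 2 (O(declare_conflict → not disclose_charter)) is O(disclose_charter → not declare_conflict), and O(disclose_charter) is already established, so O(not declare_conflict).
So O(not declare_conflict) holds, i.e. declare_conflict is forbidden. None of the other listed options is forbidden under the premises.

declare_conflict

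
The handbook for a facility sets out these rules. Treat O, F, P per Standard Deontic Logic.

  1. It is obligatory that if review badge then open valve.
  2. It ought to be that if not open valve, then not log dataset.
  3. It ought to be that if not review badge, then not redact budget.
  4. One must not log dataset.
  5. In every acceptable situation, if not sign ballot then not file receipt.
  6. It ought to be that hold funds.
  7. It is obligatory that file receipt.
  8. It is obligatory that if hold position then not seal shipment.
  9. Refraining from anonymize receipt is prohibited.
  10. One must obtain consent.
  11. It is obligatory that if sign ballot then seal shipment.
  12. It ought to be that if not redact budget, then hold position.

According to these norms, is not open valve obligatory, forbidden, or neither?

Forbidden

Premise 7 states O(file_receipt) outright.
The contrapositive of premise 5 (O(¬sign_ballot → ¬file_receipt)) is O(file_receipt → sign_ballot), and O(file_receipt) is already established, so O(sign_ballot).
Premise 11 is O(sign_ballot → seal_shipment); since O(sign_ballot), deontic closure gives O(seal_shipment).
Premise 8 is O(hold_position → ¬seal_shipment); contrapositively O(seal_shipment → ¬hold_position). Since O(seal_shipment) holds, K gives O(¬hold_position).
Premise 12, O(¬redact_budget → hold_position), contraposes to O(¬hold_position → redact_budget); with O(¬hold_position) we get O(redact_budget).
The contrapositive of premise 3 (O(¬review_badge → ¬redact_budget)) is O(redact_budget → review_badge), and O(redact_budget) is already established, so O(review_badge).
Applying K to premise 1 (O(review_badge → open_valve)) and O(review_badge) yields O(open_valve).
Premises 2, 4, 6, 9, 10 do not contribute to this derivation.
Thus O(open_valve), which is F(¬open_valve): ¬open_valve is forbidden.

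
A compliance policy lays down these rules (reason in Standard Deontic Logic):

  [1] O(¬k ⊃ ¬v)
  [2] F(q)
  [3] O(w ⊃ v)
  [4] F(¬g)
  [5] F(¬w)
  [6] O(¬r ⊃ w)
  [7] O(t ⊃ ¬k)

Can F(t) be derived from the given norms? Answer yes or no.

F(¬w) at premise 5 means O(w).
From O(w) and premise 3, O(w ⊃ v), we obtain O(v).
Premise 1 is O(¬k ⊃ ¬v); contrapositively O(v ⊃ k). Since O(v) holds, K gives O(k).
Premise 7 is O(t ⊃ ¬k); contrapositively O(k ⊃ ¬t). Since O(k) holds, K gives O(¬t).
Premises 2, 4, 6 do not contribute to this derivation.
So O(¬t) holds, i.e. F(t). The claim follows.

Yes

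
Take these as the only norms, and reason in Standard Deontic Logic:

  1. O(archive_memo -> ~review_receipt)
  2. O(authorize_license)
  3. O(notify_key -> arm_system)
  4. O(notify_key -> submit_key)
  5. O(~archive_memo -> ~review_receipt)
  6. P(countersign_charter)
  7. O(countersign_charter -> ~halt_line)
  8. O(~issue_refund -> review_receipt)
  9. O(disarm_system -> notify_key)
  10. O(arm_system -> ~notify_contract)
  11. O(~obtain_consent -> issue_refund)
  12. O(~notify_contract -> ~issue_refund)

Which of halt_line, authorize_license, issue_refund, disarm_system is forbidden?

Premises 5 and 1 are O(~archive_memo -> ~review_receipt) and O(archive_memo -> ~review_receipt); every ideal world satisfies ~archive_memo or archive_memo, so in either case ~review_receipt holds — hence O(~review_receipt).
Premise 8 is O(~issue_refund -> review_receipt); contrapositively O(~review_receipt -> issue_refund). Since O(~review_receipt) holds, K gives O(issue_refund).
Premise 12, O(~notify_contract -> ~issue_refund), contraposes to O(issue_refund -> notify_contract); with O(issue_refund) we get O(notify_contract).
Premise 10, O(arm_system -> ~notify_contract), contraposes to O(notify_contract -> ~arm_system); with O(notify_contract) we get O(~arm_system).
Premise 3 is O(notify_key -> arm_system); contrapositively O(~arm_system -> ~notify_key). Since O(~arm_system) holds, K gives O(~notify_key).
Premise 9, O(disarm_system -> notify_key), contraposes to O(~notify_key -> ~disarm_system); with O(~notify_key) we get O(~disarm_system).
So O(~disarm_system) holds, i.e. disarm_system is forbidden. None of the other listed options is forbidden under the premises.

disarm_system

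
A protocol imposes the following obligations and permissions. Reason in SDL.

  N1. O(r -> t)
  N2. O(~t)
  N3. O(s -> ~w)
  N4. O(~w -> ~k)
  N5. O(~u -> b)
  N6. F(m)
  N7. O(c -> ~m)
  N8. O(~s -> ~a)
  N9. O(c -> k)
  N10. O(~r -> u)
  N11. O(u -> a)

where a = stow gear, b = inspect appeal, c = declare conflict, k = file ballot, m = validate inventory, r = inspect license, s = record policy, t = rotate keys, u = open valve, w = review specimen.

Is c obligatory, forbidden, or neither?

Premise 2 gives O(~t).
Premise 1, O(r -> t), contraposes to O(~t -> ~r); with O(~t) we get O(~r).
From O(~r) and premise 10, O(~r -> u), we obtain O(u).
From O(u) and premise 11, O(u -> a), we obtain O(a).
Premise 8 is O(~s -> ~a); contrapositively O(a -> s). Since O(a) holds, K gives O(s).
From O(s) and premise 3, O(s -> ~w), we obtain O(~w).
Premise 4 is O(~w -> ~k); since O(~w), deontic closure gives O(~k).
Premise 9, O(c -> k), contraposes to O(~k -> ~c); with O(~k) we get O(~c).
Premises 5, 6, 7 do not contribute to this derivation.
Thus O(~c), which is F(c): c is forbidden.

Forbidden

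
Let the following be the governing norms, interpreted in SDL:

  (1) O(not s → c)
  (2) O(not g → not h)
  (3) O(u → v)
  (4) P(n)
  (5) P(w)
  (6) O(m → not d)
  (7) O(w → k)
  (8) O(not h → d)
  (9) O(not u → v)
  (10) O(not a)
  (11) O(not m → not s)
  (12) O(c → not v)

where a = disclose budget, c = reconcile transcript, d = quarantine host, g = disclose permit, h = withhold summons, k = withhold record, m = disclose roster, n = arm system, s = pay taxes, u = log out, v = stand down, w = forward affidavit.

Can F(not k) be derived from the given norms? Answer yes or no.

No

Premise 7 is O(w → k), but O(w) is not derivable from the premises (the permission P(w) asserts only not O(not w), not O(w)), so it does not yield O(k).
No other premise forces O(k). An ideal world satisfying every premise can still have not k true, so F(not k) is not derivable.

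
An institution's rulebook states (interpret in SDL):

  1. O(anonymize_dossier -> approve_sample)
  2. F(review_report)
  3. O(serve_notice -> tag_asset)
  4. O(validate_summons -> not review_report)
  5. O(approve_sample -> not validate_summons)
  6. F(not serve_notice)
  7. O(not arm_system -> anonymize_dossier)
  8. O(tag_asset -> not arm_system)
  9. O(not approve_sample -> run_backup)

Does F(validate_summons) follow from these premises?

Yes

F(not serve_notice) at premise 6 means O(serve_notice).
From O(serve_notice) and premise 3, O(serve_notice -> tag_asset), we obtain O(tag_asset).
Premise 8 is O(tag_asset -> not arm_system); since O(tag_asset), deontic closure gives O(not arm_system).
From O(not arm_system) and premise 7, O(not arm_system -> anonymize_dossier), we obtain O(anonymize_dossier).
Premise 1 is O(anonymize_dossier -> approve_sample); since O(anonymize_dossier), deontic closure gives O(approve_sample).
From O(approve_sample) and premise 5, O(approve_sample -> not validate_summons), we obtain O(not validate_summons).
Premises 2, 4, 9 do not contribute to this derivation.
So O(not validate_summons) holds, i.e. F(validate_summons). The claim follows.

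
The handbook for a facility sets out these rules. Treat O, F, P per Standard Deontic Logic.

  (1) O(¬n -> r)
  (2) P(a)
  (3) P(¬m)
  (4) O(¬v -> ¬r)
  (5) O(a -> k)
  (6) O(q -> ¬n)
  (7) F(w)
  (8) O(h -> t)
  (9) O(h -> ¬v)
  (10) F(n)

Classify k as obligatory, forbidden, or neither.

Neither

Premise 5 is O(a -> k), but O(a) is not derivable from the premises (the permission P(a) asserts only ¬O(¬a), not O(a)), so it does not yield O(k).
No premise or chain of K-axiom applications forces O(k), and none forces O(¬k). So k is neither obligatory nor forbidden under these norms.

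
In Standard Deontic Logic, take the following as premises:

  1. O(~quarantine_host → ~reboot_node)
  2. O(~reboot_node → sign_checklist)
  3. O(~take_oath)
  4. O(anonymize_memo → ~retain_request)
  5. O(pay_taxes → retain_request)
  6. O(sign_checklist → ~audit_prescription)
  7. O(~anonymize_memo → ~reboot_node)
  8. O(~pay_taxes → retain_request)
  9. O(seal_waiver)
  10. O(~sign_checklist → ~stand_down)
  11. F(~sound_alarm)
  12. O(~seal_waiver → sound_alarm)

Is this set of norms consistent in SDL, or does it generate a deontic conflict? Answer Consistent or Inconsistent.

Consistent

Premise 12 is O(~seal_waiver → sound_alarm); even if O(sound_alarm) held, inferring O(~seal_waiver) would be affirming the consequent — invalid.
So O(~seal_waiver) is not derivable, and the apparent clash with O(seal_waiver) does not arise.
A world satisfying every obligation exists (e.g. anonymize_memo=false, audit_prescription=false, pay_taxes=false, quarantine_host=false, reboot_node=false, retain_request=true, seal_waiver=true, sign_checklist=true, sound_alarm=true, stand_down=false, take_oath=false); no atom is both obligatory and forbidden, so the set is consistent.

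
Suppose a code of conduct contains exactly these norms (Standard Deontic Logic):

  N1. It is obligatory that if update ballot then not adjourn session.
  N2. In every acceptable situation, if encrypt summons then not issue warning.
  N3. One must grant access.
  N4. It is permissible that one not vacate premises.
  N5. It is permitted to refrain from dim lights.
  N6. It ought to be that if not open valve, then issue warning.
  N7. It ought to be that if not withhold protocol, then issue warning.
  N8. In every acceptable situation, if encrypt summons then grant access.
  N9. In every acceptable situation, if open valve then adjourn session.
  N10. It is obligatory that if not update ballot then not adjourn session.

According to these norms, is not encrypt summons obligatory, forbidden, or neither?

Obligatory

Premises 10 and 1 are O(¬update_ballot → ¬adjourn_session) and O(update_ballot → ¬adjourn_session); every ideal world satisfies ¬update_ballot or update_ballot, so in either case ¬adjourn_session holds — hence O(¬adjourn_session).
Premise 9, O(open_valve → adjourn_session), contraposes to O(¬adjourn_session → ¬open_valve); with O(¬adjourn_session) we get O(¬open_valve).
Premise 6 is O(¬open_valve → issue_warning); since O(¬open_valve), deontic closure gives O(issue_warning).
The contrapositive of premise 2 (O(encrypt_summons → ¬issue_warning)) is O(issue_warning → ¬encrypt_summons), and O(issue_warning) is already established, so O(¬encrypt_summons).
Premises 3, 4, 5, 7, 8 do not contribute to this derivation.
Hence ¬encrypt_summons is obligatory.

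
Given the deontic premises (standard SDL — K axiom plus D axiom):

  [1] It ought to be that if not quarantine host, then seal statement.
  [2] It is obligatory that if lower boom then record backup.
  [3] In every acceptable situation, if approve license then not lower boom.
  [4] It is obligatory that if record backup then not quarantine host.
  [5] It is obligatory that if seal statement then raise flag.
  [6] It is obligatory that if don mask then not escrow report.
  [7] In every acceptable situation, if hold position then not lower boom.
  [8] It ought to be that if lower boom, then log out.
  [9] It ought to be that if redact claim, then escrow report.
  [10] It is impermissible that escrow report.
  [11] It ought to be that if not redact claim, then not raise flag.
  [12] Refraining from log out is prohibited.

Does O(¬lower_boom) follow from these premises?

F(escrow_report) at premise 10 means O(¬escrow_report).
Premise 9 is O(redact_claim → escrow_report); contrapositively O(¬escrow_report → ¬redact_claim). Since O(¬escrow_report) holds, K gives O(¬redact_claim).
With premise 11, O(¬redact_claim → ¬raise_flag), the K-axiom yields O(¬raise_flag).
Premise 5, O(seal_statement → raise_flag), contraposes to O(¬raise_flag → ¬seal_statement); with O(¬raise_flag) we get O(¬seal_statement).
Premise 1, O(¬quarantine_host → seal_statement), contraposes to O(¬seal_statement → quarantine_host); with O(¬seal_statement) we get O(quarantine_host).
Premise 4, O(record_backup → ¬quarantine_host), contraposes to O(quarantine_host → ¬record_backup); with O(quarantine_host) we get O(¬record_backup).
Premise 2 is O(lower_boom → record_backup); contrapositively O(¬record_backup → ¬lower_boom). Since O(¬record_backup) holds, K gives O(¬lower_boom).
Premises 3, 6, 7, 8, 12 do not contribute to this derivation.
So O(¬lower_boom) follows.

Yes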